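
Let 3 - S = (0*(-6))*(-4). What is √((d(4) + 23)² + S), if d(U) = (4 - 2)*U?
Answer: 2*√241 ≈ 31.048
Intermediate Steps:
d(U) = 2*U
S = 3 (S = 3 - 0*(-6)*(-4) = 3 - 0*(-4) = 3 - 1*0 = 3 + 0 = 3)
√((d(4) + 23)² + S) = √((2*4 + 23)² + 3) = √((8 + 23)² + 3) = √(31² + 3) = √(961 + 3) = √964 = 2*√241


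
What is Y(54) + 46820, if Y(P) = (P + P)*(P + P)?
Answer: 58484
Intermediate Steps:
Y(P) = 4*P² (Y(P) = (2*P)*(2*P) = 4*P²)
Y(54) + 46820 = 4*54² + 46820 = 4*2916 + 46820 = 11664 + 46820 = 58484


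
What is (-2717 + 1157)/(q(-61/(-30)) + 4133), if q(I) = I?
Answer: -46800/124051 ≈ -0.37726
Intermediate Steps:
(-2717 + 1157)/(q(-61/(-30)) + 4133) = (-2717 + 1157)/(-61/(-30) + 4133) = -1560/(-61*(-1/30) + 4133) = -1560/(61/30 + 4133) = -1560/124051/30 = -1560*30/124051 = -46800/124051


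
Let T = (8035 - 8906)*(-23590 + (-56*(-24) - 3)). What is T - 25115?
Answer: 19353764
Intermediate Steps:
T = 19378879 (T = -871*(-23590 + (1344 - 3)) = -871*(-23590 + 1341) = -871*(-22249) = 19378879)
T - 25115 = 19378879 - 25115 = 19353764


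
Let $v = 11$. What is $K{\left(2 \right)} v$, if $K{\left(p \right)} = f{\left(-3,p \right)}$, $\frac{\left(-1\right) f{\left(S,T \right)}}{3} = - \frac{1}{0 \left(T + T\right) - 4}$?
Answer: $- \frac{33}{4} \approx -8.25$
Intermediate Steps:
$f{\left(S,T \right)} = - \frac{3}{4}$ ($f{\left(S,T \right)} = - 3 \left(- \frac{1}{0 \left(T + T\right) - 4}\right) = - 3 \left(- \frac{1}{0 \cdot 2 T - 4}\right) = - 3 \left(- \frac{1}{0 - 4}\right) = - 3 \left(- \frac{1}{-4}\right) = - 3 \left(\left(-1\right) \left(- \frac{1}{4}\right)\right) = \left(-3\right) \frac{1}{4} = - \frac{3}{4}$)
$K{\left(p \right)} = - \frac{3}{4}$
$K{\left(2 \right)} v = \left(- \frac{3}{4}\right) 11 = - \frac{33}{4}$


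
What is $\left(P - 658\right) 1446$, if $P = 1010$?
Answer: $508992$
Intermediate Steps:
$\left(P - 658\right) 1446 = \left(1010 - 658\right) 1446 = 352 \cdot 1446 = 508992$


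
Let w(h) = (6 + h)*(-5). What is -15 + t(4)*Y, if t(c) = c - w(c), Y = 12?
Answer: 633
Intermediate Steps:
w(h) = -30 - 5*h
t(c) = 30 + 6*c (t(c) = c - (-30 - 5*c) = c + (30 + 5*c) = 30 + 6*c)
-15 + t(4)*Y = -15 + (30 + 6*4)*12 = -15 + (30 + 24)*12 = -15 + 54*12 = -15 + 648 = 633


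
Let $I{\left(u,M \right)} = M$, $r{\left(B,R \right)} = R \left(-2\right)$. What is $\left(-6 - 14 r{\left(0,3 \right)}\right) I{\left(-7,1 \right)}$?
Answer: $78$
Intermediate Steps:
$r{\left(B,R \right)} = - 2 R$
$\left(-6 - 14 r{\left(0,3 \right)}\right) I{\left(-7,1 \right)} = \left(-6 - 14 \left(\left(-2\right) 3\right)\right) 1 = \left(-6 - -84\right) 1 = \left(-6 + 84\right) 1 = 78 \cdot 1 = 78$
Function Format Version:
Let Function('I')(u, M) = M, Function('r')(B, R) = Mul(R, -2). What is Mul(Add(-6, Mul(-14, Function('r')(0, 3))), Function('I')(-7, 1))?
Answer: 78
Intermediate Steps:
Function('r')(B, R) = Mul(-2, R)
Mul(Add(-6, Mul(-14, Function('r')(0, 3))), Function('I')(-7, 1)) = Mul(Add(-6, Mul(-14, Mul(-2, 3))), 1) = Mul(Add(-6, Mul(-14, -6)), 1) = Mul(Add(-6, 84), 1) = Mul(78, 1) = 78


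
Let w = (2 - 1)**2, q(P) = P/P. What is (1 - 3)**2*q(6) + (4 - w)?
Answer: 7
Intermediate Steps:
q(P) = 1
w = 1 (w = 1**2 = 1)
(1 - 3)**2*q(6) + (4 - w) = (1 - 3)**2*1 + (4 - 1*1) = (-2)**2*1 + (4 - 1) = 4*1 + 3 = 4 + 3 = 7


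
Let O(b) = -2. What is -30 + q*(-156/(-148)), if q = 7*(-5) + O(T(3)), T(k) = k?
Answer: -69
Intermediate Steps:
q = -37 (q = 7*(-5) - 2 = -35 - 2 = -37)
-30 + q*(-156/(-148)) = -30 - (-5772)/(-148) = -30 - (-5772)*(-1)/148 = -30 - 37*39/37 = -30 - 39 = -69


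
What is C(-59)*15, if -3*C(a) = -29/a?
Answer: -145/59 ≈ -2.4576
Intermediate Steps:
C(a) = 29/(3*a) (C(a) = -(-29)/(3*a) = 29/(3*a))
C(-59)*15 = ((29/3)/(-59))*15 = ((29/3)*(-1/59))*15 = -29/177*15 = -145/59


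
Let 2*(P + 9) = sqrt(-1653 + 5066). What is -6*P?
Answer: 54 - 3*sqrt(3413) ≈ -121.26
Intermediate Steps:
P = -9 + sqrt(3413)/2 (P = -9 + sqrt(-1653 + 5066)/2 = -9 + sqrt(3413)/2 ≈ 20.210)
-6*P = -6*(-9 + sqrt(3413)/2) = 54 - 3*sqrt(3413)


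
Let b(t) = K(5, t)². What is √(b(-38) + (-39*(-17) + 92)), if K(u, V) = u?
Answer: 2*√195 ≈ 27.928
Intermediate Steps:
b(t) = 25 (b(t) = 5² = 25)
√(b(-38) + (-39*(-17) + 92)) = √(25 + (-39*(-17) + 92)) = √(25 + (663 + 92)) = √(25 + 755) = √780 = 2*√195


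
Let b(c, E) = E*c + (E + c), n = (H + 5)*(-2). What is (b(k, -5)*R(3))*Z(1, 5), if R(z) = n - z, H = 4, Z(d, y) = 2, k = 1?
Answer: 378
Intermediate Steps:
n = -18 (n = (4 + 5)*(-2) = 9*(-2) = -18)
b(c, E) = E + c + E*c
R(z) = -18 - z
(b(k, -5)*R(3))*Z(1, 5) = ((-5 + 1 - 5*1)*(-18 - 1*3))*2 = ((-5 + 1 - 5)*(-18 - 3))*2 = -9*(-21)*2 = 189*2 = 378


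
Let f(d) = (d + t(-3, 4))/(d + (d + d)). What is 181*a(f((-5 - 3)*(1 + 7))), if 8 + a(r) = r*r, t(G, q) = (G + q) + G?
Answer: -1460851/1024 ≈ -1426.6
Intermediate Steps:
t(G, q) = q + 2*G
f(d) = (-2 + d)/(3*d) (f(d) = (d + (4 + 2*(-3)))/(d + (d + d)) = (d + (4 - 6))/(d + 2*d) = (d - 2)/((3*d)) = (-2 + d)*(1/(3*d)) = (-2 + d)/(3*d))
a(r) = -8 + r² (a(r) = -8 + r*r = -8 + r²)
181*a(f((-5 - 3)*(1 + 7))) = 181*(-8 + ((-2 + (-5 - 3)*(1 + 7))/(3*(((-5 - 3)*(1 + 7)))))²) = 181*(-8 + ((-2 - 8*8)/(3*((-8*8))))²) = 181*(-8 + ((⅓)*(-2 - 64)/(-64))²) = 181*(-8 + ((⅓)*(-1/64)*(-66))²) = 181*(-8 + (11/32)²) = 181*(-8 + 121/1024) = 181*(-8071/1024) = -1460851/1024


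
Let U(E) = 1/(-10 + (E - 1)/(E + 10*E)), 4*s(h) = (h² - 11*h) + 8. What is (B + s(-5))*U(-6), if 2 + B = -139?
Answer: 7854/653 ≈ 12.028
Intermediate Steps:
B = -141 (B = -2 - 139 = -141)
s(h) = 2 - 11*h/4 + h²/4 (s(h) = ((h² - 11*h) + 8)/4 = (8 + h² - 11*h)/4 = 2 - 11*h/4 + h²/4)
U(E) = 1/(-10 + (-1 + E)/(11*E)) (U(E) = 1/(-10 + (-1 + E)/((11*E))) = 1/(-10 + (-1 + E)*(1/(11*E))) = 1/(-10 + (-1 + E)/(11*E)))
(B + s(-5))*U(-6) = (-141 + (2 - 11/4*(-5) + (¼)*(-5)²))*(-11*(-6)/(1 + 109*(-6))) = (-141 + (2 + 55/4 + (¼)*25))*(-11*(-6)/(1 - 654)) = (-141 + (2 + 55/4 + 25/4))*(-11*(-6)/(-653)) = (-141 + 22)*(-11*(-6)*(-1/653)) = -119*(-66/653) = 7854/653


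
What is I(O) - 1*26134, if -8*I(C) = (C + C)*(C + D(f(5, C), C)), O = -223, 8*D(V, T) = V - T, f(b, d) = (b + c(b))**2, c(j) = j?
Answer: -1162091/32 ≈ -36315.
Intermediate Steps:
f(b, d) = 4*b**2 (f(b, d) = (b + b)**2 = (2*b)**2 = 4*b**2)
D(V, T) = -T/8 + V/8 (D(V, T) = (V - T)/8 = -T/8 + V/8)
I(C) = -C*(25/2 + 7*C/8)/4 (I(C) = -(C + C)*(C + (-C/8 + (4*5**2)/8))/8 = -2*C*(C + (-C/8 + (4*25)/8))/8 = -2*C*(C + (-C/8 + (1/8)*100))/8 = -2*C*(C + (-C/8 + 25/2))/8 = -2*C*(C + (25/2 - C/8))/8 = -2*C*(25/2 + 7*C/8)/8 = -C*(25/2 + 7*C/8)/4)
I(O) - 1*26134 = -1/32*(-223)*(100 + 7*(-223)) - 1*26134 = -1/32*(-223)*(100 - 1561) - 26134 = -1/32*(-223)*(-1461) - 26134 = -325803/32 - 26134 = -1162091/32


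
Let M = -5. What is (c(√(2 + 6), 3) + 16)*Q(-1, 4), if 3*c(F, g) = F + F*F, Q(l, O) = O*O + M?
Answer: 616/3 + 22*√2/3 ≈ 215.70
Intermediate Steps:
Q(l, O) = -5 + O² (Q(l, O) = O*O - 5 = O² - 5 = -5 + O²)
c(F, g) = F/3 + F²/3 (c(F, g) = (F + F*F)/3 = (F + F²)/3 = F/3 + F²/3)
(c(√(2 + 6), 3) + 16)*Q(-1, 4) = (√(2 + 6)*(1 + √(2 + 6))/3 + 16)*(-5 + 4²) = (√8*(1 + √8)/3 + 16)*(-5 + 16) = ((2*√2)*(1 + 2*√2)/3 + 16)*11 = (2*√2*(1 + 2*√2)/3 + 16)*11 = (16 + 2*√2*(1 + 2*√2)/3)*11 = 176 + 22*√2*(1 + 2*√2)/3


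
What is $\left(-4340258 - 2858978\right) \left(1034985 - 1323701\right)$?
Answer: $2078534620976$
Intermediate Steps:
$\left(-4340258 - 2858978\right) \left(1034985 - 1323701\right) = \left(-7199236\right) \left(-288716\right) = 2078534620976$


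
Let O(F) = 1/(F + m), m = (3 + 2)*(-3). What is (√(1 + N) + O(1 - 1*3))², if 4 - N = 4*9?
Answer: (1 - 17*I*√31)²/289 ≈ -30.997 - 0.65503*I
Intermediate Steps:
N = -32 (N = 4 - 4*9 = 4 - 1*36 = 4 - 36 = -32)
m = -15 (m = 5*(-3) = -15)
O(F) = 1/(-15 + F) (O(F) = 1/(F - 15) = 1/(-15 + F))
(√(1 + N) + O(1 - 1*3))² = (√(1 - 32) + 1/(-15 + (1 - 1*3)))² = (√(-31) + 1/(-15 + (1 - 3)))² = (I*√31 + 1/(-15 - 2))² = (I*√31 + 1/(-17))² = (I*√31 - 1/17)² = (-1/17 + I*√31)²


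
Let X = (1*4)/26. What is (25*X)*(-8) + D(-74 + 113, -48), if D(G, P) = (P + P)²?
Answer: 119408/13 ≈ 9185.2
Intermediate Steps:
X = 2/13 (X = 4*(1/26) = 2/13 ≈ 0.15385)
D(G, P) = 4*P² (D(G, P) = (2*P)² = 4*P²)
(25*X)*(-8) + D(-74 + 113, -48) = (25*(2/13))*(-8) + 4*(-48)² = (50/13)*(-8) + 4*2304 = -400/13 + 9216 = 119408/13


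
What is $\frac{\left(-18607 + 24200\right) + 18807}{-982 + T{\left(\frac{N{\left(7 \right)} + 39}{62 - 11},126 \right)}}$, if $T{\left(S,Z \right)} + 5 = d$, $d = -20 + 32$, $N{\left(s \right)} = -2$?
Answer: $- \frac{976}{39} \approx -25.026$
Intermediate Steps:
$d = 12$
$T{\left(S,Z \right)} = 7$ ($T{\left(S,Z \right)} = -5 + 12 = 7$)
$\frac{\left(-18607 + 24200\right) + 18807}{-982 + T{\left(\frac{N{\left(7 \right)} + 39}{62 - 11},126 \right)}} = \frac{\left(-18607 + 24200\right) + 18807}{-982 + 7} = \frac{5593 + 18807}{-975} = 24400 \left(- \frac{1}{975}\right) = - \frac{976}{39}$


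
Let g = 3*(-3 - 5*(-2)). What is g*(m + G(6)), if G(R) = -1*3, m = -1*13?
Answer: -336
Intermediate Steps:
m = -13
G(R) = -3
g = 21 (g = 3*(-3 + 10) = 3*7 = 21)
g*(m + G(6)) = 21*(-13 - 3) = 21*(-16) = -336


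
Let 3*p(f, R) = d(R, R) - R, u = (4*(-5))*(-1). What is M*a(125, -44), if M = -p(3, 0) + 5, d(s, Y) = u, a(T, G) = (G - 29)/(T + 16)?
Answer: 365/423 ≈ 0.86288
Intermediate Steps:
a(T, G) = (-29 + G)/(16 + T)
u = 20 (u = -20*(-1) = 20)
d(s, Y) = 20
p(f, R) = 20/3 - R/3 (p(f, R) = (20 - R)/3 = 20/3 - R/3)
M = -5/3 (M = -(20/3 - ⅓*0) + 5 = -(20/3 + 0) + 5 = -1*20/3 + 5 = -20/3 + 5 = -5/3 ≈ -1.6667)
M*a(125, -44) = -5*(-29 - 44)/(3*(16 + 125)) = -5*(-73)/(3*141) = -5*(-73)/423 = -5/3*(-73/141) = 365/423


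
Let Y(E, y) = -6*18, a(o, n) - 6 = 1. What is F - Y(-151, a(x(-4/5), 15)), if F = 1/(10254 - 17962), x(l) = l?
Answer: 832463/7708 ≈ 108.00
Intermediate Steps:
a(o, n) = 7 (a(o, n) = 6 + 1 = 7)
Y(E, y) = -108
F = -1/7708 (F = 1/(-7708) = -1/7708 ≈ -0.00012974)
F - Y(-151, a(x(-4/5), 15)) = -1/7708 - 1*(-108) = -1/7708 + 108 = 832463/7708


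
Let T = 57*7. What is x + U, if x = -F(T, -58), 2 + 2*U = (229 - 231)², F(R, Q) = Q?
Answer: 59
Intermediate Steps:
T = 399
U = 1 (U = -1 + (229 - 231)²/2 = -1 + (½)*(-2)² = -1 + (½)*4 = -1 + 2 = 1)
x = 58 (x = -1*(-58) = 58)
x + U = 58 + 1 = 59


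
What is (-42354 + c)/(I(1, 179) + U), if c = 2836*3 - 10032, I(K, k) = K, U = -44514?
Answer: 43878/44513 ≈ 0.98573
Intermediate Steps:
c = -1524 (c = 8508 - 10032 = -1524)
(-42354 + c)/(I(1, 179) + U) = (-42354 - 1524)/(1 - 44514) = -43878/(-44513) = -43878*(-1/44513) = 43878/44513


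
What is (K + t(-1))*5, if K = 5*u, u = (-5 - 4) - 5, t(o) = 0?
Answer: -350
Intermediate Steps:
u = -14 (u = -9 - 5 = -14)
K = -70 (K = 5*(-14) = -70)
(K + t(-1))*5 = (-70 + 0)*5 = -70*5 = -350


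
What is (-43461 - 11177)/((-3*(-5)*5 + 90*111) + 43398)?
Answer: -54638/53463 ≈ -1.0220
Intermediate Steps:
(-43461 - 11177)/((-3*(-5)*5 + 90*111) + 43398) = -54638/((15*5 + 9990) + 43398) = -54638/((75 + 9990) + 43398) = -54638/(10065 + 43398) = -54638/53463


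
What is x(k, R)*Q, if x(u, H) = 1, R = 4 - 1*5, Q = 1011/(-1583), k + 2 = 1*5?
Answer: -1011/1583 ≈ -0.63866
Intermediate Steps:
k = 3 (k = -2 + 1*5 = -2 + 5 = 3)
Q = -1011/1583 (Q = 1011*(-1/1583) = -1011/1583 ≈ -0.63866)
R = -1 (R = 4 - 5 = -1)
x(k, R)*Q = 1*(-1011/1583) = -1011/1583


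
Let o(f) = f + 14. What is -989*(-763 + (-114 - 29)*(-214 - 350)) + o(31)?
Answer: -79010176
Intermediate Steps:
o(f) = 14 + f
-989*(-763 + (-114 - 29)*(-214 - 350)) + o(31) = -989*(-763 + (-114 - 29)*(-214 - 350)) + (14 + 31) = -989*(-763 - 143*(-564)) + 45 = -989*(-763 + 80652) + 45 = -989*79889 + 45 = -79010221 + 45 = -79010176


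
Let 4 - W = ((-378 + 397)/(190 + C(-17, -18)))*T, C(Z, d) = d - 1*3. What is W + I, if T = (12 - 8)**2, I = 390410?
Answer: 65979662/169 ≈ 3.9041e+5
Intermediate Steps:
C(Z, d) = -3 + d (C(Z, d) = d - 3 = -3 + d)
T = 16 (T = 4**2 = 16)
W = 372/169 (W = 4 - (-378 + 397)/(190 + (-3 - 18))*16 = 4 - 19/(190 - 21)*16 = 4 - 19/169*16 = 4 - 19*(1/169)*16 = 4 - 19*16/169 = 4 - 1*304/169 = 4 - 304/169 = 372/169 ≈ 2.2012)
W + I = 372/169 + 390410 = 65979662/169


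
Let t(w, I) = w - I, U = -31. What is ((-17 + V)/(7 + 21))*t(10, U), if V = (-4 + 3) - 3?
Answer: -123/4 ≈ -30.750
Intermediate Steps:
V = -4 (V = -1 - 3 = -4)
((-17 + V)/(7 + 21))*t(10, U) = ((-17 - 4)/(7 + 21))*(10 - 1*(-31)) = (-21/28)*(10 + 31) = -21*1/28*41 = -¾*41 = -123/4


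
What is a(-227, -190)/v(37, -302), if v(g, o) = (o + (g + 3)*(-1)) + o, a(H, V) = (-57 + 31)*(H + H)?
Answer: -2951/161 ≈ -18.329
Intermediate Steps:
a(H, V) = -52*H
v(g, o) = -3 - g + 2*o (v(g, o) = (o + (3 + g)*(-1)) + o = (o + (-3 - g)) + o = (-3 + o - g) + o = -3 - g + 2*o)
a(-227, -190)/v(37, -302) = (-52*(-227))/(-3 - 1*37 + 2*(-302)) = 11804/(-3 - 37 - 604) = 11804/(-644) = 11804*(-1/644) = -2951/161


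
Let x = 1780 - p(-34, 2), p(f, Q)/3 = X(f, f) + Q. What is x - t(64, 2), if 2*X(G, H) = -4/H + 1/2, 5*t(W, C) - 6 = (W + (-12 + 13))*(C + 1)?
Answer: 589177/340 ≈ 1732.9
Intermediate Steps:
t(W, C) = 6/5 + (1 + C)*(1 + W)/5 (t(W, C) = 6/5 + ((W + (-12 + 13))*(C + 1))/5 = 6/5 + ((W + 1)*(1 + C))/5 = 6/5 + ((1 + W)*(1 + C))/5 = 6/5 + ((1 + C)*(1 + W))/5 = 6/5 + (1 + C)*(1 + W)/5)
X(G, H) = ¼ - 2/H (X(G, H) = (-4/H + 1/2)/2 = (-4/H + 1*(½))/2 = (-4/H + ½)/2 = (½ - 4/H)/2 = ¼ - 2/H)
p(f, Q) = 3*Q + 3*(-8 + f)/(4*f) (p(f, Q) = 3*((-8 + f)/(4*f) + Q) = 3*(Q + (-8 + f)/(4*f)) = 3*Q + 3*(-8 + f)/(4*f))
x = 120569/68 (x = 1780 - (¾ - 6/(-34) + 3*2) = 1780 - (¾ - 6*(-1/34) + 6) = 1780 - (¾ + 3/17 + 6) = 1780 - 1*471/68 = 1780 - 471/68 = 120569/68 ≈ 1773.1)
x - t(64, 2) = 120569/68 - (7/5 + (⅕)*2 + (⅕)*64 + (⅕)*2*64) = 120569/68 - (7/5 + ⅖ + 64/5 + 128/5) = 120569/68 - 1*201/5 = 120569/68 - 201/5 = 589177/340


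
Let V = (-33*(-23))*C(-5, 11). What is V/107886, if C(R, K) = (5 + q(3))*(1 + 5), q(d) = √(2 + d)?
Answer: 3795/17981 + 759*√5/17981 ≈ 0.30544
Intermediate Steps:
C(R, K) = 30 + 6*√5 (C(R, K) = (5 + √(2 + 3))*(1 + 5) = (5 + √5)*6 = 30 + 6*√5)
V = 22770 + 4554*√5 (V = (-33*(-23))*(30 + 6*√5) = 759*(30 + 6*√5) = 22770 + 4554*√5 ≈ 32953.)
V/107886 = (22770 + 4554*√5)/107886 = (22770 + 4554*√5)*(1/107886) = 3795/17981 + 759*√5/17981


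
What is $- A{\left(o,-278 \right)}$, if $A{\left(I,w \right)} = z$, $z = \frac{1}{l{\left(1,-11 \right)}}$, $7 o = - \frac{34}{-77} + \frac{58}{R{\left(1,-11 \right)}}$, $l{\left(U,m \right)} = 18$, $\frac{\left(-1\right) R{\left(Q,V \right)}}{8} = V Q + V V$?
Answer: $- \frac{1}{18} \approx -0.055556$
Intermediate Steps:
$R{\left(Q,V \right)} = - 8 V^{2} - 8 Q V$ ($R{\left(Q,V \right)} = - 8 \left(V Q + V V\right) = - 8 \left(Q V + V^{2}\right) = - 8 \left(V^{2} + Q V\right) = - 8 V^{2} - 8 Q V$)
$o = \frac{1157}{21560}$ ($o = \frac{- \frac{34}{-77} + \frac{58}{\left(-8\right) \left(-11\right) \left(1 - 11\right)}}{7} = \frac{\left(-34\right) \left(- \frac{1}{77}\right) + \frac{58}{\left(-8\right) \left(-11\right) \left(-10\right)}}{7} = \frac{\frac{34}{77} + \frac{58}{-880}}{7} = \frac{\frac{34}{77} + 58 \left(- \frac{1}{880}\right)}{7} = \frac{\frac{34}{77} - \frac{29}{440}}{7} = \frac{1}{7} \cdot \frac{1157}{3080} = \frac{1157}{21560} \approx 0.053664$)
$z = \frac{1}{18} \approx 0.055556$
$A{\left(I,w \right)} = \frac{1}{18}$
$- A{\left(o,-278 \right)} = \left(-1\right) \frac{1}{18} = - \frac{1}{18}$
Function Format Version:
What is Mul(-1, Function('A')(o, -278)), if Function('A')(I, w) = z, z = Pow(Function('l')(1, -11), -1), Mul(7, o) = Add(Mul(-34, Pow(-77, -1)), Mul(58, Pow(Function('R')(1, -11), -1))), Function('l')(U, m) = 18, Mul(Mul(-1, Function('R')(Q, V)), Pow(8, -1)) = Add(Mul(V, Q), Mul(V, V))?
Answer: Rational(-1, 18) ≈ -0.055556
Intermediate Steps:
Function('R')(Q, V) = Add(Mul(-8, Pow(V, 2)), Mul(-8, Q, V)) (Function('R')(Q, V) = Mul(-8, Add(Mul(V, Q), Mul(V, V))) = Mul(-8, Add(Mul(Q, V), Pow(V, 2))) = Mul(-8, Add(Pow(V, 2), Mul(Q, V))) = Add(Mul(-8, Pow(V, 2)), Mul(-8, Q, V)))
o = Rational(1157, 21560) (o = Mul(Rational(1, 7), Add(Mul(-34, Pow(-77, -1)), Mul(58, Pow(Mul(-8, -11, Add(1, -11)), -1)))) = Mul(Rational(1, 7), Add(Mul(-34, Rational(-1, 77)), Mul(58, Pow(Mul(-8, -11, -10), -1)))) = Mul(Rational(1, 7), Add(Rational(34, 77), Mul(58, Pow(-880, -1)))) = Mul(Rational(1, 7), Add(Rational(34, 77), Mul(58, Rational(-1, 880)))) = Mul(Rational(1, 7), Add(Rational(34, 77), Rational(-29, 440))) = Mul(Rational(1, 7), Rational(1157, 3080)) = Rational(1157, 21560) ≈ 0.053664)
z = Rational(1, 18) (z = Pow(18, -1) = Rational(1, 18) ≈ 0.055556)
Function('A')(I, w) = Rational(1, 18)
Mul(-1, Function('A')(o, -278)) = Mul(-1, Rational(1, 18)) = Rational(-1, 18)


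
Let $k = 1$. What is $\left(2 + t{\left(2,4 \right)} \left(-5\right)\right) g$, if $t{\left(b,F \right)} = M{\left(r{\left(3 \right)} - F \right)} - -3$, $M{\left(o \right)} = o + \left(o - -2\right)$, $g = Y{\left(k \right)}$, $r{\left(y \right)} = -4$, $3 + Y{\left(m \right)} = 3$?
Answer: $0$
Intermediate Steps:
$Y{\left(m \right)} = 0$ ($Y{\left(m \right)} = -3 + 3 = 0$)
$g = 0$
$M{\left(o \right)} = 2 + 2 o$ ($M{\left(o \right)} = o + \left(o + 2\right) = o + \left(2 + o\right) = 2 + 2 o$)
$t{\left(b,F \right)} = -3 - 2 F$ ($t{\left(b,F \right)} = \left(2 + 2 \left(-4 - F\right)\right) - -3 = \left(2 - \left(8 + 2 F\right)\right) + 3 = \left(-6 - 2 F\right) + 3 = -3 - 2 F$)
$\left(2 + t{\left(2,4 \right)} \left(-5\right)\right) g = \left(2 + \left(-3 - 8\right) \left(-5\right)\right) 0 = \left(2 - -55\right) 0 = \left(2 + 55\right) 0 = 57 \cdot 0 = 0$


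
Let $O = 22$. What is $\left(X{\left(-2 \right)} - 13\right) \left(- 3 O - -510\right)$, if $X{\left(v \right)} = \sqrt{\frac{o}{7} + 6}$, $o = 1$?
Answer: $-5772 + \frac{444 \sqrt{301}}{7} \approx -4671.6$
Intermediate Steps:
$X{\left(v \right)} = \frac{\sqrt{301}}{7}$ ($X{\left(v \right)} = \sqrt{1 \cdot \frac{1}{7} + 6} = \sqrt{\frac{1}{7} + 6} = \sqrt{\frac{43}{7}} = \frac{\sqrt{301}}{7}$)
$\left(X{\left(-2 \right)} - 13\right) \left(- 3 O - -510\right) = \left(\frac{\sqrt{301}}{7} - 13\right) \left(\left(-3\right) 22 - -510\right) = \left(-13 + \frac{\sqrt{301}}{7}\right) \left(-66 + 510\right) = \left(-13 + \frac{\sqrt{301}}{7}\right) 444 = -5772 + \frac{444 \sqrt{301}}{7}$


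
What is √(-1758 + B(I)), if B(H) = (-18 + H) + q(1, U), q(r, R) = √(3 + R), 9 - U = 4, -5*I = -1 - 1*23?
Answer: √(-44280 + 50*√2)/5 ≈ 42.052*I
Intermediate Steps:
I = 24/5 (I = -(-1 - 1*23)/5 = -(-1 - 23)/5 = -⅕*(-24) = 24/5 ≈ 4.8000)
U = 5 (U = 9 - 1*4 = 9 - 4 = 5)
B(H) = -18 + H + 2*√2 (B(H) = (-18 + H) + √(3 + 5) = (-18 + H) + √8 = (-18 + H) + 2*√2 = -18 + H + 2*√2)
√(-1758 + B(I)) = √(-1758 + (-18 + 24/5 + 2*√2)) = √(-1758 + (-66/5 + 2*√2)) = √(-8856/5 + 2*√2)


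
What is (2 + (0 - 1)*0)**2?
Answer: 4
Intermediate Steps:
(2 + (0 - 1)*0)**2 = (2 - 1*0)**2 = (2 + 0)**2 = 2**2 = 4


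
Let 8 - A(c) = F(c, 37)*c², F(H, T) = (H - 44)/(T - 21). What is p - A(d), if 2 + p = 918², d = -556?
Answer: -10749886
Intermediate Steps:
p = 842722 (p = -2 + 918² = -2 + 842724 = 842722)
F(H, T) = (-44 + H)/(-21 + T)
A(c) = 8 - c²*(-11/4 + c/16) (A(c) = 8 - (-44 + c)/(-21 + 37)*c² = 8 - (-44 + c)/16*c² = 8 - (-11/4 + c/16)*c² = 8 - c²*(-11/4 + c/16))
p - A(d) = 842722 - (8 + (1/16)*(-556)²*(44 - 1*(-556))) = 842722 - (8 + (1/16)*309136*(44 + 556)) = 842722 - (8 + (1/16)*309136*600) = 842722 - (8 + 11592600) = 842722 - 1*11592608 = 842722 - 11592608 = -10749886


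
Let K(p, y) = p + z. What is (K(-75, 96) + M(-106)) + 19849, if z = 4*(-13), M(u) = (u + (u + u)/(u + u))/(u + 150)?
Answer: 867663/44 ≈ 19720.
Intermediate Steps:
M(u) = (1 + u)/(150 + u) (M(u) = (u + (2*u)/((2*u)))/(150 + u) = (u + (2*u)*(1/(2*u)))/(150 + u) = (u + 1)/(150 + u) = (1 + u)/(150 + u))
z = -52
K(p, y) = -52 + p (K(p, y) = p - 52 = -52 + p)
(K(-75, 96) + M(-106)) + 19849 = ((-52 - 75) + (1 - 106)/(150 - 106)) + 19849 = (-127 - 105/44) + 19849 = -5693/44 + 19849 = 867663/44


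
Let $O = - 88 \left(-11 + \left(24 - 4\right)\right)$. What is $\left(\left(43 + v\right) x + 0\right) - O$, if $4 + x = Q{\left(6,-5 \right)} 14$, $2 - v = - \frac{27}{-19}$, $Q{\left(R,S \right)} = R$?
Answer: $\frac{81288}{19} \approx 4278.3$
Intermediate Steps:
$v = \frac{11}{19}$ ($v = 2 - - \frac{27}{-19} = 2 - \left(-27\right) \left(- \frac{1}{19}\right) = 2 - \frac{27}{19} = \frac{11}{19} \approx 0.57895$)
$x = 80$ ($x = -4 + 6 \cdot 14 = -4 + 84 = 80$)
$O = -792$ ($O = - 88 \left(-11 + 20\right) = \left(-88\right) 9 = -792$)
$\left(\left(43 + v\right) x + 0\right) - O = \left(\left(43 + \frac{11}{19}\right) 80 + 0\right) - -792 = \left(\frac{828}{19} \cdot 80 + 0\right) + 792 = \left(\frac{66240}{19} + 0\right) + 792 = \frac{66240}{19} + 792 = \frac{81288}{19}$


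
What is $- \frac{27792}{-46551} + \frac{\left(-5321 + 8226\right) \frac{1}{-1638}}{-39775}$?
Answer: $\frac{17245945991}{28884429990} \approx 0.59707$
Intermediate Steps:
$- \frac{27792}{-46551} + \frac{\left(-5321 + 8226\right) \frac{1}{-1638}}{-39775} = \left(-27792\right) \left(- \frac{1}{46551}\right) + 2905 \left(- \frac{1}{1638}\right) \left(- \frac{1}{39775}\right) = \frac{9264}{15517} - - \frac{83}{1861470} = \frac{9264}{15517} + \frac{83}{1861470} = \frac{17245945991}{28884429990}$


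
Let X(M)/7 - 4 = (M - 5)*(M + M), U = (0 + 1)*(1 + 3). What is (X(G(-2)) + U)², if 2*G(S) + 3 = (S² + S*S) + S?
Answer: 6889/4 ≈ 1722.3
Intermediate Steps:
U = 4 (U = 1*4 = 4)
G(S) = -3/2 + S² + S/2 (G(S) = -3/2 + ((S² + S*S) + S)/2 = -3/2 + ((S² + S²) + S)/2 = -3/2 + (2*S² + S)/2 = -3/2 + (S + 2*S²)/2 = -3/2 + (S² + S/2) = -3/2 + S² + S/2)
X(M) = 28 + 14*M*(-5 + M) (X(M) = 28 + 7*((M - 5)*(M + M)) = 28 + 7*((-5 + M)*(2*M)) = 28 + 7*(2*M*(-5 + M)) = 28 + 14*M*(-5 + M))
(X(G(-2)) + U)² = ((28 - 70*(-3/2 + (-2)² + (½)*(-2)) + 14*(-3/2 + (-2)² + (½)*(-2))²) + 4)² = ((28 - 70*(-3/2 + 4 - 1) + 14*(-3/2 + 4 - 1)²) + 4)² = ((28 - 70*3/2 + 14*(3/2)²) + 4)² = ((28 - 105 + 14*(9/4)) + 4)² = ((28 - 105 + 63/2) + 4)² = (-91/2 + 4)² = (-83/2)² = 6889/4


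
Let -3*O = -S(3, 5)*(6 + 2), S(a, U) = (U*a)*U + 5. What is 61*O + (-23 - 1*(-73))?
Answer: 39190/3 ≈ 13063.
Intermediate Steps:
S(a, U) = 5 + a*U² (S(a, U) = a*U² + 5 = 5 + a*U²)
O = 640/3 (O = -(-1)*(5 + 3*5²)*(6 + 2)/3 = -(-1)*(5 + 3*25)*8/3 = -(-1)*(5 + 75)*8/3 = -(-1)*80*8/3 = -(-1)*640/3 = -⅓*(-640) = 640/3 ≈ 213.33)
61*O + (-23 - 1*(-73)) = 61*(640/3) + (-23 - 1*(-73)) = 39040/3 + (-23 + 73) = 39040/3 + 50 = 39190/3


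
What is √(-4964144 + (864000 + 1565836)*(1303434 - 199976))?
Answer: 2*√670304252186 ≈ 1.6374e+6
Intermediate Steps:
√(-4964144 + (864000 + 1565836)*(1303434 - 199976)) = √(-4964144 + 2429836*1103458) = √(-4964144 + 2681221972888) = √2681217008744 = 2*√670304252186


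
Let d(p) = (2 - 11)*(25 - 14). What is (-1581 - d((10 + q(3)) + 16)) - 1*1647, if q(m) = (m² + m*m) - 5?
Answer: -3129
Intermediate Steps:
q(m) = -5 + 2*m² (q(m) = (m² + m²) - 5 = 2*m² - 5 = -5 + 2*m²)
d(p) = -99 (d(p) = -9*11 = -99)
(-1581 - d((10 + q(3)) + 16)) - 1*1647 = (-1581 - 1*(-99)) - 1*1647 = (-1581 + 99) - 1647 = -1482 - 1647 = -3129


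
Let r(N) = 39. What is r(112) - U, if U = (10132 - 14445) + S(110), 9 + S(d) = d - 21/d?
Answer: 467631/110 ≈ 4251.2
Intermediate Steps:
S(d) = -9 + d - 21/d (S(d) = -9 + (d - 21/d) = -9 + d - 21/d)
U = -463341/110 (U = (10132 - 14445) + (-9 + 110 - 21/110) = -4313 + (-9 + 110 - 21*1/110) = -4313 + (-9 + 110 - 21/110) = -4313 + 11089/110 = -463341/110 ≈ -4212.2)
r(112) - U = 39 - 1*(-463341/110) = 39 + 463341/110 = 467631/110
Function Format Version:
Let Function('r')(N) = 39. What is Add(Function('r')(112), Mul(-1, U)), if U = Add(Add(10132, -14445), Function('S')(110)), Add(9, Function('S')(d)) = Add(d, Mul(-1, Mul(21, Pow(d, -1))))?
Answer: Rational(467631, 110) ≈ 4251.2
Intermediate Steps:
Function('S')(d) = Add(-9, d, Mul(-21, Pow(d, -1))) (Function('S')(d) = Add(-9, Add(d, Mul(-1, Mul(21, Pow(d, -1))))) = Add(-9, Add(d, Mul(-21, Pow(d, -1)))) = Add(-9, d, Mul(-21, Pow(d, -1))))
U = Rational(-463341, 110) (U = Add(Add(10132, -14445), Add(-9, 110, Mul(-21, Pow(110, -1)))) = Add(-4313, Add(-9, 110, Mul(-21, Rational(1, 110)))) = Add(-4313, Add(-9, 110, Rational(-21, 110))) = Add(-4313, Rational(11089, 110)) = Rational(-463341, 110) ≈ -4212.2)
Add(Function('r')(112), Mul(-1, U)) = Add(39, Mul(-1, Rational(-463341, 110))) = Add(39, Rational(463341, 110)) = Rational(467631, 110)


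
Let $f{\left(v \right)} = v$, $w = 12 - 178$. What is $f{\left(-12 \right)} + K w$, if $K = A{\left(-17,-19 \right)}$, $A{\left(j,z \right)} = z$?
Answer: $3142$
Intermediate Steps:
$w = -166$ ($w = 12 - 178 = -166$)
$K = -19$
$f{\left(-12 \right)} + K w = -12 - -3154 = -12 + 3154 = 3142$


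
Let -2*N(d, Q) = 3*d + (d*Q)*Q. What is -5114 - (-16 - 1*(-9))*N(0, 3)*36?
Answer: -5114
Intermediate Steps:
N(d, Q) = -3*d/2 - d*Q²/2 (N(d, Q) = -(3*d + (d*Q)*Q)/2 = -(3*d + (Q*d)*Q)/2 = -(3*d + d*Q²)/2 = -3*d/2 - d*Q²/2)
-5114 - (-16 - 1*(-9))*N(0, 3)*36 = -5114 - (-16 - 1*(-9))*(-½*0*(3 + 3²))*36 = -5114 - (-16 + 9)*(-½*0*(3 + 9))*36 = -5114 - (-(-7)*0*12/2)*36 = -5114 - (-7*0)*36 = -5114 - 0*36 = -5114 - 1*0 = -5114 + 0 = -5114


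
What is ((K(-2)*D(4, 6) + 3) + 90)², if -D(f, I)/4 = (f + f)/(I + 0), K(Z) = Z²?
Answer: 46225/9 ≈ 5136.1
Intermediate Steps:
D(f, I) = -8*f/I (D(f, I) = -4*(f + f)/(I + 0) = -4*2*f/I = -8*f/I)
((K(-2)*D(4, 6) + 3) + 90)² = (((-2)²*(-8*4/6) + 3) + 90)² = ((4*(-8*4*⅙) + 3) + 90)² = ((4*(-16/3) + 3) + 90)² = ((-64/3 + 3) + 90)² = (-55/3 + 90)² = (215/3)² = 46225/9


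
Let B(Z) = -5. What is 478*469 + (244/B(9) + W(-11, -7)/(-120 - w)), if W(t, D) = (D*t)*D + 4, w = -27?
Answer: 104224613/465 ≈ 2.2414e+5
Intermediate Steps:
W(t, D) = 4 + t*D² (W(t, D) = t*D² + 4 = 4 + t*D²)
478*469 + (244/B(9) + W(-11, -7)/(-120 - w)) = 478*469 + (244/(-5) + (4 - 11*(-7)²)/(-120 - 1*(-27))) = 224182 + (244*(-⅕) + (4 - 11*49)/(-120 + 27)) = 224182 + (-244/5 + (4 - 539)/(-93)) = 224182 + (-244/5 - 535*(-1/93)) = 224182 + (-244/5 + 535/93) = 224182 - 20017/465 = 104224613/465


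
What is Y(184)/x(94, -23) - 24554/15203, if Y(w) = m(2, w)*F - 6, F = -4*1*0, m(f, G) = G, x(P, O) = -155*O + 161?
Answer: -28853/17847 ≈ -1.6167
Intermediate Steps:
x(P, O) = 161 - 155*O
F = 0 (F = -4*0 = 0)
Y(w) = -6 (Y(w) = w*0 - 6 = 0 - 6 = -6)
Y(184)/x(94, -23) - 24554/15203 = -6/(161 - 155*(-23)) - 24554/15203 = -6/(161 + 3565) - 24554*1/15203 = -6/3726 - 24554/15203 = -6*1/3726 - 24554/15203 = -1/621 - 24554/15203 = -28853/17847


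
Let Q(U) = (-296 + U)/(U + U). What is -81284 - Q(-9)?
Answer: -1463417/18 ≈ -81301.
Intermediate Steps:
Q(U) = (-296 + U)/(2*U) (Q(U) = (-296 + U)/((2*U)) = (-296 + U)*(1/(2*U)) = (-296 + U)/(2*U))
-81284 - Q(-9) = -81284 - (-296 - 9)/(2*(-9)) = -81284 - (-1)*(-305)/(2*9) = -81284 - 1*305/18 = -81284 - 305/18 = -1463417/18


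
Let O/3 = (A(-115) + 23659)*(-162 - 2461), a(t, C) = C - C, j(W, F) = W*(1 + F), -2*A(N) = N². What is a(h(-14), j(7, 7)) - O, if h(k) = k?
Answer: 268277817/2 ≈ 1.3414e+8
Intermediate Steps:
A(N) = -N²/2
a(t, C) = 0
O = -268277817/2 (O = 3*((-½*(-115)² + 23659)*(-162 - 2461)) = 3*((-½*13225 + 23659)*(-2623)) = 3*((-13225/2 + 23659)*(-2623)) = 3*((34093/2)*(-2623)) = 3*(-89425939/2) = -268277817/2 ≈ -1.3414e+8)
a(h(-14), j(7, 7)) - O = 0 - 1*(-268277817/2) = 0 + 268277817/2 = 268277817/2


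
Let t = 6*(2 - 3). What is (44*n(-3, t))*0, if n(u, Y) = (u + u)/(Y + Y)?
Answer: 0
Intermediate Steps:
t = -6 (t = 6*(-1) = -6)
n(u, Y) = u/Y (n(u, Y) = (2*u)/((2*Y)) = (2*u)*(1/(2*Y)) = u/Y)
(44*n(-3, t))*0 = (44*(-3/(-6)))*0 = (44*(-3*(-⅙)))*0 = (44*(½))*0 = 22*0 = 0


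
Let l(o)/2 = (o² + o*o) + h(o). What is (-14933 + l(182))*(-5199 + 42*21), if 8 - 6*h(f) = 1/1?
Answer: -507529544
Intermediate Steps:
h(f) = 7/6 (h(f) = 4/3 - ⅙/1 = 4/3 - ⅙*1 = 4/3 - ⅙ = 7/6)
l(o) = 7/3 + 4*o² (l(o) = 2*((o² + o*o) + 7/6) = 2*((o² + o²) + 7/6) = 2*(2*o² + 7/6) = 2*(7/6 + 2*o²) = 7/3 + 4*o²)
(-14933 + l(182))*(-5199 + 42*21) = (-14933 + (7/3 + 4*182²))*(-5199 + 42*21) = (-14933 + (7/3 + 4*33124))*(-5199 + 882) = (-14933 + (7/3 + 132496))*(-4317) = (-14933 + 397495/3)*(-4317) = (352696/3)*(-4317) = -507529544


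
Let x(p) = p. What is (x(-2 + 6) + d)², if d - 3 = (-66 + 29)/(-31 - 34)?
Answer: 242064/4225 ≈ 57.293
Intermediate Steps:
d = 232/65 (d = 3 + (-66 + 29)/(-31 - 34) = 3 - 37/(-65) = 3 - 37*(-1/65) = 3 + 37/65 = 232/65 ≈ 3.5692)
(x(-2 + 6) + d)² = ((-2 + 6) + 232/65)² = (4 + 232/65)² = (492/65)² = 242064/4225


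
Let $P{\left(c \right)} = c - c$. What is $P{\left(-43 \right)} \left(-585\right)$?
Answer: $0$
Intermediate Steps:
$P{\left(c \right)} = 0$
$P{\left(-43 \right)} \left(-585\right) = 0 \left(-585\right) = 0$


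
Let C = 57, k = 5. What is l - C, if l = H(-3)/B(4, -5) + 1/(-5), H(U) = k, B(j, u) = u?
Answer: -291/5 ≈ -58.200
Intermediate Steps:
H(U) = 5
l = -6/5 (l = 5/(-5) + 1/(-5) = 5*(-⅕) + 1*(-⅕) = -1 - ⅕ = -6/5 ≈ -1.2000)
l - C = -6/5 - 1*57 = -6/5 - 57 = -291/5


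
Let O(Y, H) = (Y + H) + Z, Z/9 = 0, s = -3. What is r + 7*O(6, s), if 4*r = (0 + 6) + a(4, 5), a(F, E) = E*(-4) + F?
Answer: 37/2 ≈ 18.500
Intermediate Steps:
Z = 0 (Z = 9*0 = 0)
a(F, E) = F - 4*E (a(F, E) = -4*E + F = F - 4*E)
O(Y, H) = H + Y (O(Y, H) = (Y + H) + 0 = (H + Y) + 0 = H + Y)
r = -5/2 (r = ((0 + 6) + (4 - 4*5))/4 = (6 + (4 - 20))/4 = (6 - 16)/4 = (1/4)*(-10) = -5/2 ≈ -2.5000)
r + 7*O(6, s) = -5/2 + 7*(-3 + 6) = -5/2 + 7*3 = -5/2 + 21 = 37/2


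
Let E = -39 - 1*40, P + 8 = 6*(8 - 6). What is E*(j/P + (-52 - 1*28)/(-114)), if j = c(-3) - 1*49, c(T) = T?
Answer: 55379/57 ≈ 971.56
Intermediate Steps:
j = -52 (j = -3 - 1*49 = -3 - 49 = -52)
P = 4 (P = -8 + 6*(8 - 6) = -8 + 6*2 = -8 + 12 = 4)
E = -79 (E = -39 - 40 = -79)
E*(j/P + (-52 - 1*28)/(-114)) = -79*(-52/4 + (-52 - 1*28)/(-114)) = -79*(-52*1/4 + (-52 - 28)*(-1/114)) = -79*(-13 - 80*(-1/114)) = -79*(-13 + 40/57) = -79*(-701/57) = 55379/57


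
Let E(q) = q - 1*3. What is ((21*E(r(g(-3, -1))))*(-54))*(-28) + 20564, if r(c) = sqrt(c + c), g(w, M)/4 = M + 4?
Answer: -74692 + 63504*sqrt(6) ≈ 80860.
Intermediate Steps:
g(w, M) = 16 + 4*M (g(w, M) = 4*(M + 4) = 4*(4 + M) = 16 + 4*M)
r(c) = sqrt(2)*sqrt(c) (r(c) = sqrt(2*c) = sqrt(2)*sqrt(c))
E(q) = -3 + q (E(q) = q - 3 = -3 + q)
((21*E(r(g(-3, -1))))*(-54))*(-28) + 20564 = ((21*(-3 + sqrt(2)*sqrt(16 + 4*(-1))))*(-54))*(-28) + 20564 = ((21*(-3 + sqrt(2)*sqrt(16 - 4)))*(-54))*(-28) + 20564 = ((21*(-3 + sqrt(2)*sqrt(12)))*(-54))*(-28) + 20564 = ((21*(-3 + sqrt(2)*(2*sqrt(3))))*(-54))*(-28) + 20564 = ((21*(-3 + 2*sqrt(6)))*(-54))*(-28) + 20564 = ((-63 + 42*sqrt(6))*(-54))*(-28) + 20564 = (3402 - 2268*sqrt(6))*(-28) + 20564 = (-95256 + 63504*sqrt(6)) + 20564 = -74692 + 63504*sqrt(6)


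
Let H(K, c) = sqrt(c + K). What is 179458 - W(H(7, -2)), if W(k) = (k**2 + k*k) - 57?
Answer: 179505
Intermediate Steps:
H(K, c) = sqrt(K + c)
W(k) = -57 + 2*k**2 (W(k) = (k**2 + k**2) - 57 = 2*k**2 - 57 = -57 + 2*k**2)
179458 - W(H(7, -2)) = 179458 - (-57 + 2*(sqrt(7 - 2))**2) = 179458 - (-57 + 2*(sqrt(5))**2) = 179458 - (-57 + 2*5) = 179458 - (-57 + 10) = 179458 - 1*(-47) = 179458 + 47 = 179505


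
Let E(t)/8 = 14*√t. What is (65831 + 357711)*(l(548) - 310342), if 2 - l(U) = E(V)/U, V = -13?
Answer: -131442024280 - 11859176*I*√13/137 ≈ -1.3144e+11 - 3.1211e+5*I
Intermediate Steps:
E(t) = 112*√t (E(t) = 8*(14*√t) = 112*√t)
l(U) = 2 - 112*I*√13/U (l(U) = 2 - 112*√(-13)/U = 2 - 112*(I*√13)/U = 2 - 112*I*√13/U)
(65831 + 357711)*(l(548) - 310342) = (65831 + 357711)*((2 - 112*I*√13/548) - 310342) = 423542*((2 - 112*I*√13*1/548) - 310342) = 423542*((2 - 28*I*√13/137) - 310342) = 423542*(-310340 - 28*I*√13/137) = -131442024280 - 11859176*I*√13/137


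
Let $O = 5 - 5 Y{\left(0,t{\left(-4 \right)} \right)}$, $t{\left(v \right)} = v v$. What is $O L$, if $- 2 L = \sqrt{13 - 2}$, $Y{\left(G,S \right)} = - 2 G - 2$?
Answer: $- \frac{15 \sqrt{11}}{2} \approx -24.875$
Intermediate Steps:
$t{\left(v \right)} = v^{2}$
$Y{\left(G,S \right)} = -2 - 2 G$
$L = - \frac{\sqrt{11}}{2}$ ($L = - \frac{\sqrt{13 - 2}}{2} = - \frac{\sqrt{11}}{2} \approx -1.6583$)
$O = 15$ ($O = 5 - 5 \left(-2 - 0\right) = 5 - 5 \left(-2 + 0\right) = 5 - -10 = 5 + 10 = 15$)
$O L = 15 \left(- \frac{\sqrt{11}}{2}\right) = - \frac{15 \sqrt{11}}{2}$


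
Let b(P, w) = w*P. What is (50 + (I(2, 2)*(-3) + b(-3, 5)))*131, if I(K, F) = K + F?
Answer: 3013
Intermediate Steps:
b(P, w) = P*w
I(K, F) = F + K
(50 + (I(2, 2)*(-3) + b(-3, 5)))*131 = (50 + ((2 + 2)*(-3) - 3*5))*131 = (50 + (4*(-3) - 15))*131 = (50 + (-12 - 15))*131 = (50 - 27)*131 = 23*131 = 3013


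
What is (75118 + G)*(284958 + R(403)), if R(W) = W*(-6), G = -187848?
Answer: -31850734200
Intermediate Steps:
R(W) = -6*W
(75118 + G)*(284958 + R(403)) = (75118 - 187848)*(284958 - 6*403) = -112730*(284958 - 2418) = -112730*282540 = -31850734200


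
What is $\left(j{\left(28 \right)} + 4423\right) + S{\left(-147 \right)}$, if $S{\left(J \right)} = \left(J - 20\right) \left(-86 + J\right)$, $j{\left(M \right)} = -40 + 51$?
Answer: $43345$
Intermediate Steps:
$j{\left(M \right)} = 11$
$S{\left(J \right)} = \left(-86 + J\right) \left(-20 + J\right)$ ($S{\left(J \right)} = \left(-20 + J\right) \left(-86 + J\right) = \left(-86 + J\right) \left(-20 + J\right)$)
$\left(j{\left(28 \right)} + 4423\right) + S{\left(-147 \right)} = \left(11 + 4423\right) + \left(1720 + \left(-147\right)^{2} - -15582\right) = 4434 + \left(1720 + 21609 + 15582\right) = 4434 + 38911 = 43345$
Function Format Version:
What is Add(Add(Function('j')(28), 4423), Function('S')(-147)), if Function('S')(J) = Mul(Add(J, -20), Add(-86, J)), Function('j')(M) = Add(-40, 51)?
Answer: 43345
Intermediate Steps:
Function('j')(M) = 11
Function('S')(J) = Mul(Add(-86, J), Add(-20, J)) (Function('S')(J) = Mul(Add(-20, J), Add(-86, J)) = Mul(Add(-86, J), Add(-20, J)))
Add(Add(Function('j')(28), 4423), Function('S')(-147)) = Add(Add(11, 4423), Add(1720, Pow(-147, 2), Mul(-106, -147))) = Add(4434, Add(1720, 21609, 15582)) = Add(4434, 38911) = 43345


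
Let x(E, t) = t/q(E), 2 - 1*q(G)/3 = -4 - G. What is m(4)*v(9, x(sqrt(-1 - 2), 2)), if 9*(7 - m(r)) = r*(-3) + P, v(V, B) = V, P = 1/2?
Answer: 149/2 ≈ 74.500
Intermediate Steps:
P = 1/2 (P = 1*(1/2) = 1/2 ≈ 0.50000)
q(G) = 18 + 3*G (q(G) = 6 - 3*(-4 - G) = 6 + (12 + 3*G) = 18 + 3*G)
x(E, t) = t/(18 + 3*E)
m(r) = 125/18 + r/3 (m(r) = 7 - (r*(-3) + 1/2)/9 = 7 - (-3*r + 1/2)/9 = 7 - (1/2 - 3*r)/9 = 7 + (-1/18 + r/3) = 125/18 + r/3)
m(4)*v(9, x(sqrt(-1 - 2), 2)) = (125/18 + (1/3)*4)*9 = (125/18 + 4/3)*9 = (149/18)*9 = 149/2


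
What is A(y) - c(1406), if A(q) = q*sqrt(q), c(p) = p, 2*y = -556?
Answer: -1406 - 278*I*sqrt(278) ≈ -1406.0 - 4635.2*I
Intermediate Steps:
y = -278 (y = (1/2)*(-556) = -278)
A(q) = q**(3/2)
A(y) - c(1406) = (-278)**(3/2) - 1*1406 = -278*I*sqrt(278) - 1406 = -1406 - 278*I*sqrt(278)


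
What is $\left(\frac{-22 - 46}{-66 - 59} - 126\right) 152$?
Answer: $- \frac{2383664}{125} \approx -19069.0$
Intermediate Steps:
$\left(\frac{-22 - 46}{-66 - 59} - 126\right) 152 = \left(- \frac{68}{-125} - 126\right) 152 = \left(\left(-68\right) \left(- \frac{1}{125}\right) - 126\right) 152 = \left(\frac{68}{125} - 126\right) 152 = \left(- \frac{15682}{125}\right) 152 = - \frac{2383664}{125}$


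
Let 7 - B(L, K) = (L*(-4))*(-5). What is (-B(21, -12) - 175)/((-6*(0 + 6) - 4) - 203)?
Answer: -238/243 ≈ -0.97942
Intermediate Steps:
B(L, K) = 7 - 20*L (B(L, K) = 7 - L*(-4)*(-5) = 7 - (-4*L)*(-5) = 7 - 20*L)
(-B(21, -12) - 175)/((-6*(0 + 6) - 4) - 203) = (-(7 - 20*21) - 175)/((-6*(0 + 6) - 4) - 203) = (-(7 - 420) - 175)/((-6*6 - 4) - 203) = (-1*(-413) - 175)/((-36 - 4) - 203) = (413 - 175)/(-40 - 203) = 238/(-243) = 238*(-1/243) = -238/243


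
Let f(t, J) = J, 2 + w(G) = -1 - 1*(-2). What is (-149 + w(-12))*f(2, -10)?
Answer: 1500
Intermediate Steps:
w(G) = -1 (w(G) = -2 + (-1 - 1*(-2)) = -2 + (-1 + 2) = -2 + 1 = -1)
(-149 + w(-12))*f(2, -10) = (-149 - 1)*(-10) = -150*(-10) = 1500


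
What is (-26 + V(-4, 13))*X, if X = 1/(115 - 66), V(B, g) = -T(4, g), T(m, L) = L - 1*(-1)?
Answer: -40/49 ≈ -0.81633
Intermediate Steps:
T(m, L) = 1 + L (T(m, L) = L + 1 = 1 + L)
V(B, g) = -1 - g (V(B, g) = -(1 + g) = -1 - g)
X = 1/49 ≈ 0.020408
(-26 + V(-4, 13))*X = (-26 + (-1 - 1*13))*(1/49) = (-26 + (-1 - 13))*(1/49) = (-26 - 14)*(1/49) = -40*1/49 = -40/49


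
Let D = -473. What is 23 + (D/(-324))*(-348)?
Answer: -13096/27 ≈ -485.04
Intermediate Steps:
23 + (D/(-324))*(-348) = 23 - 473/(-324)*(-348) = 23 - 473*(-1/324)*(-348) = 23 + (473/324)*(-348) = 23 - 13717/27 = -13096/27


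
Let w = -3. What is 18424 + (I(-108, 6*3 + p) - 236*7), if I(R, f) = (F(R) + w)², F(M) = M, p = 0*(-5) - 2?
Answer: 29093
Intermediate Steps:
p = -2 (p = 0 - 2 = -2)
I(R, f) = (-3 + R)² (I(R, f) = (R - 3)² = (-3 + R)²)
18424 + (I(-108, 6*3 + p) - 236*7) = 18424 + ((-3 - 108)² - 236*7) = 18424 + ((-111)² - 1652) = 18424 + (12321 - 1652) = 18424 + 10669 = 29093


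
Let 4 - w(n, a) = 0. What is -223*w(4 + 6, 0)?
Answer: -892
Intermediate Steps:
w(n, a) = 4 (w(n, a) = 4 - 1*0 = 4 + 0 = 4)
-223*w(4 + 6, 0) = -223*4 = -892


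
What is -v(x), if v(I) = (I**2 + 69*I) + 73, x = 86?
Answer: -13403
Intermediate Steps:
v(I) = 73 + I**2 + 69*I
-v(x) = -(73 + 86**2 + 69*86) = -(73 + 7396 + 5934) = -1*13403 = -13403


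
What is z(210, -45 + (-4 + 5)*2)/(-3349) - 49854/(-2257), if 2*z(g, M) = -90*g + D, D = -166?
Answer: 188477027/7558693 ≈ 24.935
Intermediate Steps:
z(g, M) = -83 - 45*g (z(g, M) = (-90*g - 166)/2 = (-166 - 90*g)/2 = -83 - 45*g)
z(210, -45 + (-4 + 5)*2)/(-3349) - 49854/(-2257) = (-83 - 45*210)/(-3349) - 49854/(-2257) = (-83 - 9450)*(-1/3349) - 49854*(-1/2257) = -9533*(-1/3349) + 49854/2257 = 9533/3349 + 49854/2257 = 188477027/7558693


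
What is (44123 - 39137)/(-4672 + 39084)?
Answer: 2493/17206 ≈ 0.14489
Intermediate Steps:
(44123 - 39137)/(-4672 + 39084) = 4986/34412 = 4986*(1/34412) = 2493/17206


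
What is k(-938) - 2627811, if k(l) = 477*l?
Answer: -3075237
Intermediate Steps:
k(-938) - 2627811 = 477*(-938) - 2627811 = -447426 - 2627811 = -3075237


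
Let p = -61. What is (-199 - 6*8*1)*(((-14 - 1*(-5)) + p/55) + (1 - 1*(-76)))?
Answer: -908713/55 ≈ -16522.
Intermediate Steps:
(-199 - 6*8*1)*(((-14 - 1*(-5)) + p/55) + (1 - 1*(-76))) = (-199 - 6*8*1)*(((-14 - 1*(-5)) - 61/55) + (1 - 1*(-76))) = (-199 - 48*1)*(((-14 + 5) - 61*1/55) + (1 + 76)) = (-199 - 48)*((-9 - 61/55) + 77) = -247*(-556/55 + 77) = -247*3679/55 = -908713/55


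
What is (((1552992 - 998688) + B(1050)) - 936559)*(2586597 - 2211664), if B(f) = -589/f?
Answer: -150486235446287/1050 ≈ -1.4332e+11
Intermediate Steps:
(((1552992 - 998688) + B(1050)) - 936559)*(2586597 - 2211664) = (((1552992 - 998688) - 589/1050) - 936559)*(2586597 - 2211664) = ((554304 - 589*1/1050) - 936559)*374933 = ((554304 - 589/1050) - 936559)*374933 = (582018611/1050 - 936559)*374933 = -401368339/1050*374933 = -150486235446287/1050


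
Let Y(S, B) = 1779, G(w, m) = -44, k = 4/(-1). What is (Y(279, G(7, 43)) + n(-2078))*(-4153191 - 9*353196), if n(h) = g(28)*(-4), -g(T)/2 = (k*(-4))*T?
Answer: -39321274665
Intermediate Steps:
k = -4 (k = 4*(-1) = -4)
g(T) = -32*T (g(T) = -2*(-4*(-4))*T = -32*T)
n(h) = 3584 (n(h) = -32*28*(-4) = -896*(-4) = 3584)
(Y(279, G(7, 43)) + n(-2078))*(-4153191 - 9*353196) = (1779 + 3584)*(-4153191 - 9*353196) = 5363*(-4153191 - 3178764) = 5363*(-7331955) = -39321274665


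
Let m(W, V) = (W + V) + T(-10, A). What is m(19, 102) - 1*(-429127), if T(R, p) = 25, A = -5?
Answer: 429273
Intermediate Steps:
m(W, V) = 25 + V + W (m(W, V) = (W + V) + 25 = (V + W) + 25 = 25 + V + W)
m(19, 102) - 1*(-429127) = (25 + 102 + 19) - 1*(-429127) = 146 + 429127 = 429273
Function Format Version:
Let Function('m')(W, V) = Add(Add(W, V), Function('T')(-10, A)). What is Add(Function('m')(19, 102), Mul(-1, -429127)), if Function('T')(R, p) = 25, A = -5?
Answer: 429273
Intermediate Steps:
Function('m')(W, V) = Add(25, V, W) (Function('m')(W, V) = Add(Add(W, V), 25) = Add(Add(V, W), 25) = Add(25, V, W))
Add(Function('m')(19, 102), Mul(-1, -429127)) = Add(Add(25, 102, 19), Mul(-1, -429127)) = Add(146, 429127) = 429273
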